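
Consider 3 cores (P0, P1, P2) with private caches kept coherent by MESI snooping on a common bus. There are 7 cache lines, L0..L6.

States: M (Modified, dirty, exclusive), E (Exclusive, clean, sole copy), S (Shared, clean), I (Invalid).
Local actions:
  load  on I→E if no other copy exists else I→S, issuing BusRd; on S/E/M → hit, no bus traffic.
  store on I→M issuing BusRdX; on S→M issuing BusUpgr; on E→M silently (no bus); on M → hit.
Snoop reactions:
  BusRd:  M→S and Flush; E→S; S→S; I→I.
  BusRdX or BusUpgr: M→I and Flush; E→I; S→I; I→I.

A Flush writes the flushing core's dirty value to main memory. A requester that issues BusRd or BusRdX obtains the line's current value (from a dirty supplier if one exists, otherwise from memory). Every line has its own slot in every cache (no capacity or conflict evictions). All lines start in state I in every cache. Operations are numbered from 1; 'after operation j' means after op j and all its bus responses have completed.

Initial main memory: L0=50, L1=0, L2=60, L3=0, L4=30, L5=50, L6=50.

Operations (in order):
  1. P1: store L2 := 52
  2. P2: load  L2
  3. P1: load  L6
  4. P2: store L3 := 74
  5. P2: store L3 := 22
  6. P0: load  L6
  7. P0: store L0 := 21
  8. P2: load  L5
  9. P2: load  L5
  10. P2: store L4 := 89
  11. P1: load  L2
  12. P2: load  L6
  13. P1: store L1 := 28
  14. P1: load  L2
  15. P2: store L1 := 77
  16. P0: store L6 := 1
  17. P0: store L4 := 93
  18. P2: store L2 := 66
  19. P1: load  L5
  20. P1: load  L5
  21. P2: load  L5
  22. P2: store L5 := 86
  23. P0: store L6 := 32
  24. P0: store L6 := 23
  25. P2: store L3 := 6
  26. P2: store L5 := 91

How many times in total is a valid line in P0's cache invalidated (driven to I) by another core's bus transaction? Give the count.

invalidations = 0

1. P1: store L2 := 52  bus=[BusRdX]  L2: P0=I P1=M P2=I  mem[L2]=60
2. P2: load  L2  bus=[BusRd,Flush]  L2: P0=I P1=S P2=S  mem[L2]=52
3. P1: load  L6  bus=[BusRd]  L6: P0=I P1=E P2=I  mem[L6]=50
4. P2: store L3 := 74  bus=[BusRdX]  L3: P0=I P1=I P2=M  mem[L3]=0
5. P2: store L3 := 22  bus=[-]  L3: P0=I P1=I P2=M  mem[L3]=0
6. P0: load  L6  bus=[BusRd]  L6: P0=S P1=S P2=I  mem[L6]=50
7. P0: store L0 := 21  bus=[BusRdX]  L0: P0=M P1=I P2=I  mem[L0]=50
8. P2: load  L5  bus=[BusRd]  L5: P0=I P1=I P2=E  mem[L5]=50
9. P2: load  L5  bus=[-]  L5: P0=I P1=I P2=E  mem[L5]=50
10. P2: store L4 := 89  bus=[BusRdX]  L4: P0=I P1=I P2=M  mem[L4]=30
11. P1: load  L2  bus=[-]  L2: P0=I P1=S P2=S  mem[L2]=52
12. P2: load  L6  bus=[BusRd]  L6: P0=S P1=S P2=S  mem[L6]=50
13. P1: store L1 := 28  bus=[BusRdX]  L1: P0=I P1=M P2=I  mem[L1]=0
14. P1: load  L2  bus=[-]  L2: P0=I P1=S P2=S  mem[L2]=52
15. P2: store L1 := 77  bus=[BusRdX,Flush]  L1: P0=I P1=I P2=M  mem[L1]=28
16. P0: store L6 := 1  bus=[BusUpgr]  L6: P0=M P1=I P2=I  mem[L6]=50
17. P0: store L4 := 93  bus=[BusRdX,Flush]  L4: P0=M P1=I P2=I  mem[L4]=89
18. P2: store L2 := 66  bus=[BusUpgr]  L2: P0=I P1=I P2=M  mem[L2]=52
19. P1: load  L5  bus=[BusRd]  L5: P0=I P1=S P2=S  mem[L5]=50
20. P1: load  L5  bus=[-]  L5: P0=I P1=S P2=S  mem[L5]=50
21. P2: load  L5  bus=[-]  L5: P0=I P1=S P2=S  mem[L5]=50
22. P2: store L5 := 86  bus=[BusUpgr]  L5: P0=I P1=I P2=M  mem[L5]=50
23. P0: store L6 := 32  bus=[-]  L6: P0=M P1=I P2=I  mem[L6]=50
24. P0: store L6 := 23  bus=[-]  L6: P0=M P1=I P2=I  mem[L6]=50
25. P2: store L3 := 6  bus=[-]  L3: P0=I P1=I P2=M  mem[L3]=0
26. P2: store L5 := 91  bus=[-]  L5: P0=I P1=I P2=M  mem[L5]=50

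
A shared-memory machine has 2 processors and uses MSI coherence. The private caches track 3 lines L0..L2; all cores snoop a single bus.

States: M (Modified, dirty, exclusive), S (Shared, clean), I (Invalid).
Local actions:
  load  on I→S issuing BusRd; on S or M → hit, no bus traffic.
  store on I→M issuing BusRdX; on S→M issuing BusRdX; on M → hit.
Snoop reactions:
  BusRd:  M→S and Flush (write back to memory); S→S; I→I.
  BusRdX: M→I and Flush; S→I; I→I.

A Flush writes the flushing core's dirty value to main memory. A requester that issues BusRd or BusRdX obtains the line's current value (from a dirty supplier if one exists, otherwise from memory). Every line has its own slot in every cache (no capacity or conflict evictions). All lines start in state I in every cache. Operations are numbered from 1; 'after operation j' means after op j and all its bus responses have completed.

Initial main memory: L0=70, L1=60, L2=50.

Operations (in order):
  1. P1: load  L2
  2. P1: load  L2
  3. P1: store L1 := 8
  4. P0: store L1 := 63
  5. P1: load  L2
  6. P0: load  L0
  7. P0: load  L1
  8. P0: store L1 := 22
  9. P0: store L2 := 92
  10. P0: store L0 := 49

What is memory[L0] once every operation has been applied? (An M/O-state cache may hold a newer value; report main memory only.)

1. P1: load  L2  bus=[BusRd]  L2: P0=I P1=S  mem[L2]=50
2. P1: load  L2  bus=[-]  L2: P0=I P1=S  mem[L2]=50
3. P1: store L1 := 8  bus=[BusRdX]  L1: P0=I P1=M  mem[L1]=60
4. P0: store L1 := 63  bus=[BusRdX,Flush]  L1: P0=M P1=I  mem[L1]=8
5. P1: load  L2  bus=[-]  L2: P0=I P1=S  mem[L2]=50
6. P0: load  L0  bus=[BusRd]  L0: P0=S P1=I  mem[L0]=70
7. P0: load  L1  bus=[-]  L1: P0=M P1=I  mem[L1]=8
8. P0: store L1 := 22  bus=[-]  L1: P0=M P1=I  mem[L1]=8
9. P0: store L2 := 92  bus=[BusRdX]  L2: P0=M P1=I  mem[L2]=50
10. P0: store L0 := 49  bus=[BusRdX]  L0: P0=M P1=I  mem[L0]=70

memory[L0] = 70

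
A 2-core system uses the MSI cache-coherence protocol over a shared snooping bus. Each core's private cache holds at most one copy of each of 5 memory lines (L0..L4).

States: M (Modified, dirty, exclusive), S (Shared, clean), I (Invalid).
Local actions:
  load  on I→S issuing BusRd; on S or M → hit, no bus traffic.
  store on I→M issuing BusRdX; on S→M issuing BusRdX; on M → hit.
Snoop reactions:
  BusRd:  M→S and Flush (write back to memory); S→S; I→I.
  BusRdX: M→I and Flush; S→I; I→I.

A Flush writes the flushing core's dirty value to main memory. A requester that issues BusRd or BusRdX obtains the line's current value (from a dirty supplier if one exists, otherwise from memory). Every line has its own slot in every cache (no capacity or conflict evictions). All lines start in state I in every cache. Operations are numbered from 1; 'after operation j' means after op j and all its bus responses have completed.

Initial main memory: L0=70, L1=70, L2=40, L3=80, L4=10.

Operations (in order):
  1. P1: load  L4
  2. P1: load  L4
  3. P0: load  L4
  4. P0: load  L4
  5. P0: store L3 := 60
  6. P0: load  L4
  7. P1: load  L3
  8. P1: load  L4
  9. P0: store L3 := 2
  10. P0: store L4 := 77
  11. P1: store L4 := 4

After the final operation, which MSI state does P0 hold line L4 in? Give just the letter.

step 1: P1: load  L4  ⟶  IS  (L4)  txn=BusRd  M[L4]=10
step 2: P1: load  L4  ⟶  IS  (L4)  txn=∅  M[L4]=10
step 3: P0: load  L4  ⟶  SS  (L4)  txn=BusRd  M[L4]=10
step 4: P0: load  L4  ⟶  SS  (L4)  txn=∅  M[L4]=10
step 5: P0: store L3 := 60  ⟶  MI  (L3)  txn=BusRdX  M[L3]=80
step 6: P0: load  L4  ⟶  SS  (L4)  txn=∅  M[L4]=10
step 7: P1: load  L3  ⟶  SS  (L3)  txn=BusRd+Flush  M[L3]=60
step 8: P1: load  L4  ⟶  SS  (L4)  txn=∅  M[L4]=10
step 9: P0: store L3 := 2  ⟶  MI  (L3)  txn=BusRdX  M[L3]=60
step 10: P0: store L4 := 77  ⟶  MI  (L4)  txn=BusRdX  M[L4]=10
step 11: P1: store L4 := 4  ⟶  IM  (L4)  txn=BusRdX+Flush  M[L4]=77

state = I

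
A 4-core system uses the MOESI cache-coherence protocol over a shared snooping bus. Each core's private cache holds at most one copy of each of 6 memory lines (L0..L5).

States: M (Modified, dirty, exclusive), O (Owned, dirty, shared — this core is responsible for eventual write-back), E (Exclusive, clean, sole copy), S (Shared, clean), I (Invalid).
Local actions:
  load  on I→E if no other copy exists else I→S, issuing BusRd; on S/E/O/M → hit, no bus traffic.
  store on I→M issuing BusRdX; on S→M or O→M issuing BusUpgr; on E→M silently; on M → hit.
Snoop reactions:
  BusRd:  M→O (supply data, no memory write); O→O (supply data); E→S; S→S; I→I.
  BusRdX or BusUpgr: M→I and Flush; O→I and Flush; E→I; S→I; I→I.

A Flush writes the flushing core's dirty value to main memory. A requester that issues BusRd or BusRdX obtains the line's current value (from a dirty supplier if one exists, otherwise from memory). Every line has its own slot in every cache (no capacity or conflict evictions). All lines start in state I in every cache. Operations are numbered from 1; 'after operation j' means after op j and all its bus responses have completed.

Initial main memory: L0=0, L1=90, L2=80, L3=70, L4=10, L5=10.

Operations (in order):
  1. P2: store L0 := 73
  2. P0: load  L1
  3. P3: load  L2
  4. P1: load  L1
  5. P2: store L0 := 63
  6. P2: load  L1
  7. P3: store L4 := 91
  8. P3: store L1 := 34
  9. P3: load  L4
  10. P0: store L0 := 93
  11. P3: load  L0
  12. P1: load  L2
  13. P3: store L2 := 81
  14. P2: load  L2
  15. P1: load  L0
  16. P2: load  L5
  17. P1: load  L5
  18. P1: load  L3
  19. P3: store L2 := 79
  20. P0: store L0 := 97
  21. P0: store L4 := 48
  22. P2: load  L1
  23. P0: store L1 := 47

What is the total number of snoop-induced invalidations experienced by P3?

invalidations = 3

  op1 P2: store L0 := 73 → I/I/M/I on L0; bus BusRdX; mem=0
  op2 P0: load  L1 → E/I/I/I on L1; bus BusRd; mem=90
  op3 P3: load  L2 → I/I/I/E on L2; bus BusRd; mem=80
  op4 P1: load  L1 → S/S/I/I on L1; bus BusRd; mem=90
  op5 P2: store L0 := 63 → I/I/M/I on L0; bus (none); mem=0
  op6 P2: load  L1 → S/S/S/I on L1; bus BusRd; mem=90
  op7 P3: store L4 := 91 → I/I/I/M on L4; bus BusRdX; mem=10
  op8 P3: store L1 := 34 → I/I/I/M on L1; bus BusRdX; mem=90
  op9 P3: load  L4 → I/I/I/M on L4; bus (none); mem=10
  op10 P0: store L0 := 93 → M/I/I/I on L0; bus BusRdX Flush; mem=63
  op11 P3: load  L0 → O/I/I/S on L0; bus BusRd; mem=63
  op12 P1: load  L2 → I/S/I/S on L2; bus BusRd; mem=80
  op13 P3: store L2 := 81 → I/I/I/M on L2; bus BusUpgr; mem=80
  op14 P2: load  L2 → I/I/S/O on L2; bus BusRd; mem=80
  op15 P1: load  L0 → O/S/I/S on L0; bus BusRd; mem=63
  op16 P2: load  L5 → I/I/E/I on L5; bus BusRd; mem=10
  op17 P1: load  L5 → I/S/S/I on L5; bus BusRd; mem=10
  op18 P1: load  L3 → I/E/I/I on L3; bus BusRd; mem=70
  op19 P3: store L2 := 79 → I/I/I/M on L2; bus BusUpgr; mem=80
  op20 P0: store L0 := 97 → M/I/I/I on L0; bus BusUpgr; mem=63
  op21 P0: store L4 := 48 → M/I/I/I on L4; bus BusRdX Flush; mem=91
  op22 P2: load  L1 → I/I/S/O on L1; bus BusRd; mem=90
  op23 P0: store L1 := 47 → M/I/I/I on L1; bus BusRdX Flush; mem=34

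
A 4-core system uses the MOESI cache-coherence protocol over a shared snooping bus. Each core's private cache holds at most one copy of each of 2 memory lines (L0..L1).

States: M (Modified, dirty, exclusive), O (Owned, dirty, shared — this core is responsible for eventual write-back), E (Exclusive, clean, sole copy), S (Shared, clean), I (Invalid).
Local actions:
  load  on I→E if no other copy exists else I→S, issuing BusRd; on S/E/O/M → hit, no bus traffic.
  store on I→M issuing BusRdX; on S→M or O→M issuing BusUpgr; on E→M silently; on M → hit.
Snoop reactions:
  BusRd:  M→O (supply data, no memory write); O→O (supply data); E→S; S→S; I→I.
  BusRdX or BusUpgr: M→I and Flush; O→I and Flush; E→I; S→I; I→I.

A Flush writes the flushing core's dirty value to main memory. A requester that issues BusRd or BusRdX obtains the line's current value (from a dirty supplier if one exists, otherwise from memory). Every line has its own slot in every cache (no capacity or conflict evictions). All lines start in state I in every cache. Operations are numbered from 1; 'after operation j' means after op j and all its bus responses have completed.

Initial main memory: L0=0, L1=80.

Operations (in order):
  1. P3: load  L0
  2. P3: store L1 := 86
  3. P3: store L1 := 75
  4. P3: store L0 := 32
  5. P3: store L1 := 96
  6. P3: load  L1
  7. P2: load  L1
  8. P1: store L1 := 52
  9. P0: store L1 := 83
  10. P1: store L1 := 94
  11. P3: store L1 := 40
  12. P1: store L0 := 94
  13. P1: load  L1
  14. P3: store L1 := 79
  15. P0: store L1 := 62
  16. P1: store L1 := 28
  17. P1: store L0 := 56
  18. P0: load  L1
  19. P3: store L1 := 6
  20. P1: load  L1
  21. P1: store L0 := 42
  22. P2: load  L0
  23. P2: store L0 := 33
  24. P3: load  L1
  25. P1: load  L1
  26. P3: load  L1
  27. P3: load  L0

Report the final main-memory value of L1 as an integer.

memory[L1] = 28

1. P3: load  L0  bus=[BusRd]  L0: P0=I P1=I P2=I P3=E  mem[L0]=0
2. P3: store L1 := 86  bus=[BusRdX]  L1: P0=I P1=I P2=I P3=M  mem[L1]=80
3. P3: store L1 := 75  bus=[-]  L1: P0=I P1=I P2=I P3=M  mem[L1]=80
4. P3: store L0 := 32  bus=[-]  L0: P0=I P1=I P2=I P3=M  mem[L0]=0
5. P3: store L1 := 96  bus=[-]  L1: P0=I P1=I P2=I P3=M  mem[L1]=80
6. P3: load  L1  bus=[-]  L1: P0=I P1=I P2=I P3=M  mem[L1]=80
7. P2: load  L1  bus=[BusRd]  L1: P0=I P1=I P2=S P3=O  mem[L1]=80
8. P1: store L1 := 52  bus=[BusRdX,Flush]  L1: P0=I P1=M P2=I P3=I  mem[L1]=96
9. P0: store L1 := 83  bus=[BusRdX,Flush]  L1: P0=M P1=I P2=I P3=I  mem[L1]=52
10. P1: store L1 := 94  bus=[BusRdX,Flush]  L1: P0=I P1=M P2=I P3=I  mem[L1]=83
11. P3: store L1 := 40  bus=[BusRdX,Flush]  L1: P0=I P1=I P2=I P3=M  mem[L1]=94
12. P1: store L0 := 94  bus=[BusRdX,Flush]  L0: P0=I P1=M P2=I P3=I  mem[L0]=32
13. P1: load  L1  bus=[BusRd]  L1: P0=I P1=S P2=I P3=O  mem[L1]=94
14. P3: store L1 := 79  bus=[BusUpgr]  L1: P0=I P1=I P2=I P3=M  mem[L1]=94
15. P0: store L1 := 62  bus=[BusRdX,Flush]  L1: P0=M P1=I P2=I P3=I  mem[L1]=79
16. P1: store L1 := 28  bus=[BusRdX,Flush]  L1: P0=I P1=M P2=I P3=I  mem[L1]=62
17. P1: store L0 := 56  bus=[-]  L0: P0=I P1=M P2=I P3=I  mem[L0]=32
18. P0: load  L1  bus=[BusRd]  L1: P0=S P1=O P2=I P3=I  mem[L1]=62
19. P3: store L1 := 6  bus=[BusRdX,Flush]  L1: P0=I P1=I P2=I P3=M  mem[L1]=28
20. P1: load  L1  bus=[BusRd]  L1: P0=I P1=S P2=I P3=O  mem[L1]=28
21. P1: store L0 := 42  bus=[-]  L0: P0=I P1=M P2=I P3=I  mem[L0]=32
22. P2: load  L0  bus=[BusRd]  L0: P0=I P1=O P2=S P3=I  mem[L0]=32
23. P2: store L0 := 33  bus=[BusUpgr,Flush]  L0: P0=I P1=I P2=M P3=I  mem[L0]=42
24. P3: load  L1  bus=[-]  L1: P0=I P1=S P2=I P3=O  mem[L1]=28
25. P1: load  L1  bus=[-]  L1: P0=I P1=S P2=I P3=O  mem[L1]=28
26. P3: load  L1  bus=[-]  L1: P0=I P1=S P2=I P3=O  mem[L1]=28
27. P3: load  L0  bus=[BusRd]  L0: P0=I P1=I P2=O P3=S  mem[L0]=42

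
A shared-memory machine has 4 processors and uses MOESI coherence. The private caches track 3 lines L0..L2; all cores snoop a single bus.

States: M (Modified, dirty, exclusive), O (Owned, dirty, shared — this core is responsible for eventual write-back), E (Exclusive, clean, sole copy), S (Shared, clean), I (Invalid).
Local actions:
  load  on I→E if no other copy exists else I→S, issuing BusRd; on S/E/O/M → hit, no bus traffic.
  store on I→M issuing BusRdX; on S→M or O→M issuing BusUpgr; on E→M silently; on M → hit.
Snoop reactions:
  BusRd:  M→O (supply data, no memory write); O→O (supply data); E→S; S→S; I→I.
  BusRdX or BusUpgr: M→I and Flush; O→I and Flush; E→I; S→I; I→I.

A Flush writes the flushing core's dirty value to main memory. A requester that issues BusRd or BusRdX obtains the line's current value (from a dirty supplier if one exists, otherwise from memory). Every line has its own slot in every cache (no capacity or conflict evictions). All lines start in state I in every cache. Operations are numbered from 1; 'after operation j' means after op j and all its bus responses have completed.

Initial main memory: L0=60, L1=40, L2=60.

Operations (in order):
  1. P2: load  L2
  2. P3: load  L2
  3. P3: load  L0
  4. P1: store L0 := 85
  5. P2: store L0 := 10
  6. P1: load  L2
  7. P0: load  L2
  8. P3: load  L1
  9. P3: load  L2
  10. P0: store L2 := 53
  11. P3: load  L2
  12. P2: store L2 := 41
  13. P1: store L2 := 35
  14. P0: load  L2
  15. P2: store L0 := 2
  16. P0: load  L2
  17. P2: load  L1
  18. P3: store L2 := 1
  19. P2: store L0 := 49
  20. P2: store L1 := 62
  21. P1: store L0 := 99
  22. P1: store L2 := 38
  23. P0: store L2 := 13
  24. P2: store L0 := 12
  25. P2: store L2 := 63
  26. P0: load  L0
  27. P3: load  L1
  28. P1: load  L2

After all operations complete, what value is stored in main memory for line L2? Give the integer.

memory[L2] = 13

step 1: P2: load  L2  ⟶  IIEI  (L2)  txn=BusRd  M[L2]=60
step 2: P3: load  L2  ⟶  IISS  (L2)  txn=BusRd  M[L2]=60
step 3: P3: load  L0  ⟶  IIIE  (L0)  txn=BusRd  M[L0]=60
step 4: P1: store L0 := 85  ⟶  IMII  (L0)  txn=BusRdX  M[L0]=60
step 5: P2: store L0 := 10  ⟶  IIMI  (L0)  txn=BusRdX+Flush  M[L0]=85
step 6: P1: load  L2  ⟶  ISSS  (L2)  txn=BusRd  M[L2]=60
step 7: P0: load  L2  ⟶  SSSS  (L2)  txn=BusRd  M[L2]=60
step 8: P3: load  L1  ⟶  IIIE  (L1)  txn=BusRd  M[L1]=40
step 9: P3: load  L2  ⟶  SSSS  (L2)  txn=∅  M[L2]=60
step 10: P0: store L2 := 53  ⟶  MIII  (L2)  txn=BusUpgr  M[L2]=60
step 11: P3: load  L2  ⟶  OIIS  (L2)  txn=BusRd  M[L2]=60
step 12: P2: store L2 := 41  ⟶  IIMI  (L2)  txn=BusRdX+Flush  M[L2]=53
step 13: P1: store L2 := 35  ⟶  IMII  (L2)  txn=BusRdX+Flush  M[L2]=41
step 14: P0: load  L2  ⟶  SOII  (L2)  txn=BusRd  M[L2]=41
step 15: P2: store L0 := 2  ⟶  IIMI  (L0)  txn=∅  M[L0]=85
step 16: P0: load  L2  ⟶  SOII  (L2)  txn=∅  M[L2]=41
step 17: P2: load  L1  ⟶  IISS  (L1)  txn=BusRd  M[L1]=40
step 18: P3: store L2 := 1  ⟶  IIIM  (L2)  txn=BusRdX+Flush  M[L2]=35
step 19: P2: store L0 := 49  ⟶  IIMI  (L0)  txn=∅  M[L0]=85
step 20: P2: store L1 := 62  ⟶  IIMI  (L1)  txn=BusUpgr  M[L1]=40
step 21: P1: store L0 := 99  ⟶  IMII  (L0)  txn=BusRdX+Flush  M[L0]=49
step 22: P1: store L2 := 38  ⟶  IMII  (L2)  txn=BusRdX+Flush  M[L2]=1
step 23: P0: store L2 := 13  ⟶  MIII  (L2)  txn=BusRdX+Flush  M[L2]=38
step 24: P2: store L0 := 12  ⟶  IIMI  (L0)  txn=BusRdX+Flush  M[L0]=99
step 25: P2: store L2 := 63  ⟶  IIMI  (L2)  txn=BusRdX+Flush  M[L2]=13
step 26: P0: load  L0  ⟶  SIOI  (L0)  txn=BusRd  M[L0]=99
step 27: P3: load  L1  ⟶  IIOS  (L1)  txn=BusRd  M[L1]=40
step 28: P1: load  L2  ⟶  ISOI  (L2)  txn=BusRd  M[L2]=13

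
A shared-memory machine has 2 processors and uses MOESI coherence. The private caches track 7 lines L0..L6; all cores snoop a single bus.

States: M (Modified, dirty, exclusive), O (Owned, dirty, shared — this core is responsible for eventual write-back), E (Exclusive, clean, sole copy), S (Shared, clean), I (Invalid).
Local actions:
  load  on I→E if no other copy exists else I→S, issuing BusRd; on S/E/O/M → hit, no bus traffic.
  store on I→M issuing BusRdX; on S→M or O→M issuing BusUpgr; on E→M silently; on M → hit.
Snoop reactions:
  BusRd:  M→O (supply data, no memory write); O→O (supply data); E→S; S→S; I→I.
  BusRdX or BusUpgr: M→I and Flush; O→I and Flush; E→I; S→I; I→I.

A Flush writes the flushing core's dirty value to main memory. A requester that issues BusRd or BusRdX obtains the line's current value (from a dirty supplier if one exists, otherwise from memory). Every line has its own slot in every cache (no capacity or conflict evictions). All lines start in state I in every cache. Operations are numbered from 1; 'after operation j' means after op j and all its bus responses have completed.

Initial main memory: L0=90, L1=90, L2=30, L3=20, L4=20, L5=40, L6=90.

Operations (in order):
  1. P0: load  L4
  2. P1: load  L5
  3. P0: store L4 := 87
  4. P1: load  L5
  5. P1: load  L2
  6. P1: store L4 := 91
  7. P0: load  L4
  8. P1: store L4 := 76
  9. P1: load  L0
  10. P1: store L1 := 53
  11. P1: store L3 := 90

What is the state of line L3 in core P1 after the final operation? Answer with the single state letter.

1. P0: load  L4  bus=[BusRd]  L4: P0=E P1=I  mem[L4]=20
2. P1: load  L5  bus=[BusRd]  L5: P0=I P1=E  mem[L5]=40
3. P0: store L4 := 87  bus=[-]  L4: P0=M P1=I  mem[L4]=20
4. P1: load  L5  bus=[-]  L5: P0=I P1=E  mem[L5]=40
5. P1: load  L2  bus=[BusRd]  L2: P0=I P1=E  mem[L2]=30
6. P1: store L4 := 91  bus=[BusRdX,Flush]  L4: P0=I P1=M  mem[L4]=87
7. P0: load  L4  bus=[BusRd]  L4: P0=S P1=O  mem[L4]=87
8. P1: store L4 := 76  bus=[BusUpgr]  L4: P0=I P1=M  mem[L4]=87
9. P1: load  L0  bus=[BusRd]  L0: P0=I P1=E  mem[L0]=90
10. P1: store L1 := 53  bus=[BusRdX]  L1: P0=I P1=M  mem[L1]=90
11. P1: store L3 := 90  bus=[BusRdX]  L3: P0=I P1=M  mem[L3]=20

state = M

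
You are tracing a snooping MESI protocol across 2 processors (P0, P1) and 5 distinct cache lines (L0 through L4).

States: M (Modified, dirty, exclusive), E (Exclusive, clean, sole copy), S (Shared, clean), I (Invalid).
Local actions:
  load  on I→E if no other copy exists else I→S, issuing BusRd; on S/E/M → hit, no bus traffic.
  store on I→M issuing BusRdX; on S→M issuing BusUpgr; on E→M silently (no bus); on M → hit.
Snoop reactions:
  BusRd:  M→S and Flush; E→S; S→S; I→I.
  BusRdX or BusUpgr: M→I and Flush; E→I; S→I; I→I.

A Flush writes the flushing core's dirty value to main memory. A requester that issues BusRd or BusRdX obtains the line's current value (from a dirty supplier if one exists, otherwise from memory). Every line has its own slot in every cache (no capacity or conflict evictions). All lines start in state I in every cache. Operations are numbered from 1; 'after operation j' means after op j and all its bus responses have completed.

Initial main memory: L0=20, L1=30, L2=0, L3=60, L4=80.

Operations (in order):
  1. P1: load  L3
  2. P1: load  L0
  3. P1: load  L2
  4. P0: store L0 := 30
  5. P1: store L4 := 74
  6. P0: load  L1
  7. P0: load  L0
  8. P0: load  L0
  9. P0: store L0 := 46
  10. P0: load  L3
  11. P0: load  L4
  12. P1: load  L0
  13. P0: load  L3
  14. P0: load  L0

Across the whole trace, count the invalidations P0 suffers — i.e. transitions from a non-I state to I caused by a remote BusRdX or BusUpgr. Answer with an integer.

1. P1: load  L3  bus=[BusRd]  L3: P0=I P1=E  mem[L3]=60
2. P1: load  L0  bus=[BusRd]  L0: P0=I P1=E  mem[L0]=20
3. P1: load  L2  bus=[BusRd]  L2: P0=I P1=E  mem[L2]=0
4. P0: store L0 := 30  bus=[BusRdX]  L0: P0=M P1=I  mem[L0]=20
5. P1: store L4 := 74  bus=[BusRdX]  L4: P0=I P1=M  mem[L4]=80
6. P0: load  L1  bus=[BusRd]  L1: P0=E P1=I  mem[L1]=30
7. P0: load  L0  bus=[-]  L0: P0=M P1=I  mem[L0]=20
8. P0: load  L0  bus=[-]  L0: P0=M P1=I  mem[L0]=20
9. P0: store L0 := 46  bus=[-]  L0: P0=M P1=I  mem[L0]=20
10. P0: load  L3  bus=[BusRd]  L3: P0=S P1=S  mem[L3]=60
11. P0: load  L4  bus=[BusRd,Flush]  L4: P0=S P1=S  mem[L4]=74
12. P1: load  L0  bus=[BusRd,Flush]  L0: P0=S P1=S  mem[L0]=46
13. P0: load  L3  bus=[-]  L3: P0=S P1=S  mem[L3]=60
14. P0: load  L0  bus=[-]  L0: P0=S P1=S  mem[L0]=46

invalidations = 0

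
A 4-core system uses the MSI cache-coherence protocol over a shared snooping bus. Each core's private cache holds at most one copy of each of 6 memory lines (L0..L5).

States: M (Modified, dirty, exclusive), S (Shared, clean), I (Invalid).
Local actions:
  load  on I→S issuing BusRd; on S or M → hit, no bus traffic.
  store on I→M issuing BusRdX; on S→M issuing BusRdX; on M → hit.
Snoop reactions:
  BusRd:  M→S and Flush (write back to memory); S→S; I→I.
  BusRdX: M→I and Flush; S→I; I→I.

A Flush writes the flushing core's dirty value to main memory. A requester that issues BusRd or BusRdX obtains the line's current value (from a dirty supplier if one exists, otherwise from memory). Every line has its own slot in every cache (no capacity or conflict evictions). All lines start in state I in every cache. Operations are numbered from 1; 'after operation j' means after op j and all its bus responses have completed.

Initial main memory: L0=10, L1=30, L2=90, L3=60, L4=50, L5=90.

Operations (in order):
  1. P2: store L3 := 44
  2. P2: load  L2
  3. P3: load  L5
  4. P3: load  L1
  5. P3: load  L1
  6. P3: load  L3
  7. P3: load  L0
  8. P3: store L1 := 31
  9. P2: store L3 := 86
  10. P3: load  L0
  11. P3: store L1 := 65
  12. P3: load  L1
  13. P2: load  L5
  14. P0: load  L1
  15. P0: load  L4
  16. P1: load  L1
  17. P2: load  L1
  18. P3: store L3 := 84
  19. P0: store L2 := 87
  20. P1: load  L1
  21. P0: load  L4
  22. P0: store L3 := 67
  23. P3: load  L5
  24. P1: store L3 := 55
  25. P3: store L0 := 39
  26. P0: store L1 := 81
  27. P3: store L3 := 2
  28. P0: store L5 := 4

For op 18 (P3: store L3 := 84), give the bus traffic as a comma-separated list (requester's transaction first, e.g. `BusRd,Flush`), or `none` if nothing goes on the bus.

step 1: P2: store L3 := 44  ⟶  IIMI  (L3)  txn=BusRdX  M[L3]=60
step 2: P2: load  L2  ⟶  IISI  (L2)  txn=BusRd  M[L2]=90
step 3: P3: load  L5  ⟶  IIIS  (L5)  txn=BusRd  M[L5]=90
step 4: P3: load  L1  ⟶  IIIS  (L1)  txn=BusRd  M[L1]=30
step 5: P3: load  L1  ⟶  IIIS  (L1)  txn=∅  M[L1]=30
step 6: P3: load  L3  ⟶  IISS  (L3)  txn=BusRd+Flush  M[L3]=44
step 7: P3: load  L0  ⟶  IIIS  (L0)  txn=BusRd  M[L0]=10
step 8: P3: store L1 := 31  ⟶  IIIM  (L1)  txn=BusRdX  M[L1]=30
step 9: P2: store L3 := 86  ⟶  IIMI  (L3)  txn=BusRdX  M[L3]=44
step 10: P3: load  L0  ⟶  IIIS  (L0)  txn=∅  M[L0]=10
step 11: P3: store L1 := 65  ⟶  IIIM  (L1)  txn=∅  M[L1]=30
step 12: P3: load  L1  ⟶  IIIM  (L1)  txn=∅  M[L1]=30
step 13: P2: load  L5  ⟶  IISS  (L5)  txn=BusRd  M[L5]=90
step 14: P0: load  L1  ⟶  SIIS  (L1)  txn=BusRd+Flush  M[L1]=65
step 15: P0: load  L4  ⟶  SIII  (L4)  txn=BusRd  M[L4]=50
step 16: P1: load  L1  ⟶  SSIS  (L1)  txn=BusRd  M[L1]=65
step 17: P2: load  L1  ⟶  SSSS  (L1)  txn=BusRd  M[L1]=65
step 18: P3: store L3 := 84  ⟶  IIIM  (L3)  txn=BusRdX+Flush  M[L3]=86
step 19: P0: store L2 := 87  ⟶  MIII  (L2)  txn=BusRdX  M[L2]=90
step 20: P1: load  L1  ⟶  SSSS  (L1)  txn=∅  M[L1]=65
step 21: P0: load  L4  ⟶  SIII  (L4)  txn=∅  M[L4]=50
step 22: P0: store L3 := 67  ⟶  MIII  (L3)  txn=BusRdX+Flush  M[L3]=84
step 23: P3: load  L5  ⟶  IISS  (L5)  txn=∅  M[L5]=90
step 24: P1: store L3 := 55  ⟶  IMII  (L3)  txn=BusRdX+Flush  M[L3]=67
step 25: P3: store L0 := 39  ⟶  IIIM  (L0)  txn=BusRdX  M[L0]=10
step 26: P0: store L1 := 81  ⟶  MIII  (L1)  txn=BusRdX  M[L1]=65
step 27: P3: store L3 := 2  ⟶  IIIM  (L3)  txn=BusRdX+Flush  M[L3]=55
step 28: P0: store L5 := 4  ⟶  MIII  (L5)  txn=BusRdX  M[L5]=90

bus = BusRdX,Flush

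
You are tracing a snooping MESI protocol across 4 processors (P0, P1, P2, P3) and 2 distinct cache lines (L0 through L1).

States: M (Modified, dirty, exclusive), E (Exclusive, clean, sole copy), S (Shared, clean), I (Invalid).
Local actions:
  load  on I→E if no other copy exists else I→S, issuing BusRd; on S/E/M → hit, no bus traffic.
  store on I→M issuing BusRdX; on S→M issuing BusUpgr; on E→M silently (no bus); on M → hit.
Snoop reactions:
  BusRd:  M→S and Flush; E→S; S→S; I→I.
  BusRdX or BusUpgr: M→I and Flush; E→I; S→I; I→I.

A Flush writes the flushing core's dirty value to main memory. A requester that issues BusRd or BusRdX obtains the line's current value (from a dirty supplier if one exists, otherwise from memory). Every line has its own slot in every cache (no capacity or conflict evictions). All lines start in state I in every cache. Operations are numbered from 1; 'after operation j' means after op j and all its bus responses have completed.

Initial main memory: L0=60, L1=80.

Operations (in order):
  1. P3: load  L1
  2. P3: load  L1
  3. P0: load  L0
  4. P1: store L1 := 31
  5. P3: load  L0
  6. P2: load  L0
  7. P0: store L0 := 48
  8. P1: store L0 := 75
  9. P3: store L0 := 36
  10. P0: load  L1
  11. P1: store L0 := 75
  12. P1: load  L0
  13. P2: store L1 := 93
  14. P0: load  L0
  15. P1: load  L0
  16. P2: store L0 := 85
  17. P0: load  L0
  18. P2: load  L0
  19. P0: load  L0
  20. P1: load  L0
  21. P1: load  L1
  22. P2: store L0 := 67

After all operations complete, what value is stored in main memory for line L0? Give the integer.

  op1 P3: load  L1 → I/I/I/E on L1; bus BusRd; mem=80
  op2 P3: load  L1 → I/I/I/E on L1; bus (none); mem=80
  op3 P0: load  L0 → E/I/I/I on L0; bus BusRd; mem=60
  op4 P1: store L1 := 31 → I/M/I/I on L1; bus BusRdX; mem=80
  op5 P3: load  L0 → S/I/I/S on L0; bus BusRd; mem=60
  op6 P2: load  L0 → S/I/S/S on L0; bus BusRd; mem=60
  op7 P0: store L0 := 48 → M/I/I/I on L0; bus BusUpgr; mem=60
  op8 P1: store L0 := 75 → I/M/I/I on L0; bus BusRdX Flush; mem=48
  op9 P3: store L0 := 36 → I/I/I/M on L0; bus BusRdX Flush; mem=75
  op10 P0: load  L1 → S/S/I/I on L1; bus BusRd Flush; mem=31
  op11 P1: store L0 := 75 → I/M/I/I on L0; bus BusRdX Flush; mem=36
  op12 P1: load  L0 → I/M/I/I on L0; bus (none); mem=36
  op13 P2: store L1 := 93 → I/I/M/I on L1; bus BusRdX; mem=31
  op14 P0: load  L0 → S/S/I/I on L0; bus BusRd Flush; mem=75
  op15 P1: load  L0 → S/S/I/I on L0; bus (none); mem=75
  op16 P2: store L0 := 85 → I/I/M/I on L0; bus BusRdX; mem=75
  op17 P0: load  L0 → S/I/S/I on L0; bus BusRd Flush; mem=85
  op18 P2: load  L0 → S/I/S/I on L0; bus (none); mem=85
  op19 P0: load  L0 → S/I/S/I on L0; bus (none); mem=85
  op20 P1: load  L0 → S/S/S/I on L0; bus BusRd; mem=85
  op21 P1: load  L1 → I/S/S/I on L1; bus BusRd Flush; mem=93
  op22 P2: store L0 := 67 → I/I/M/I on L0; bus BusUpgr; mem=85

memory[L0] = 85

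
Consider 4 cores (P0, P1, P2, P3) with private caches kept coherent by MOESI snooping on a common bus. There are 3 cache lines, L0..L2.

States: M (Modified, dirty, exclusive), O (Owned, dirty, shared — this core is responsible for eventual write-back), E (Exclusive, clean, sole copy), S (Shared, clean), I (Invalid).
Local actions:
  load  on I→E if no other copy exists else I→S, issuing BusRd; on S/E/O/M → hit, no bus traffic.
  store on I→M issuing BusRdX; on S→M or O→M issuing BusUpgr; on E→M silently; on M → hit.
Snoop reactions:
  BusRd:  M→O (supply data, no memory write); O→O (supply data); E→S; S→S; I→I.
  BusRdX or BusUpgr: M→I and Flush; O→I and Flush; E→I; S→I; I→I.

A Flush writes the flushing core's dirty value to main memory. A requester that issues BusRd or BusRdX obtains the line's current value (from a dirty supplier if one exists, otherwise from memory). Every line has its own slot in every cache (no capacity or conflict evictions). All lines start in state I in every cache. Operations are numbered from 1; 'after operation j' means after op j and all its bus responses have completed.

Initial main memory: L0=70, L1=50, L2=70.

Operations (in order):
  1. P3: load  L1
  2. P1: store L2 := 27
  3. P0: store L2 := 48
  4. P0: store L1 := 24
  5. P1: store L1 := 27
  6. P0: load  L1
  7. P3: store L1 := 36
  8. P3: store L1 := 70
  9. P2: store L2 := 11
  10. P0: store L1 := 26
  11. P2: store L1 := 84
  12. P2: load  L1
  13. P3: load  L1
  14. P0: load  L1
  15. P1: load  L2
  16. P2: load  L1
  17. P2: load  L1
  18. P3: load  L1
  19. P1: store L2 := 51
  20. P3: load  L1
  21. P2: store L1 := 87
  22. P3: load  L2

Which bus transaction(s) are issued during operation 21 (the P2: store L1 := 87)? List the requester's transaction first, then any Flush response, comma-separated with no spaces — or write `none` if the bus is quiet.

[1] P3: load  L1 | P0:I, P1:I, P2:I, P3:E(50) | bus: BusRd
[2] P1: store L2 := 27 | P0:I, P1:M(27), P2:I, P3:I | bus: BusRdX
[3] P0: store L2 := 48 | P0:M(48), P1:I, P2:I, P3:I | bus: BusRdX,Flush
[4] P0: store L1 := 24 | P0:M(24), P1:I, P2:I, P3:I | bus: BusRdX
[5] P1: store L1 := 27 | P0:I, P1:M(27), P2:I, P3:I | bus: BusRdX,Flush
[6] P0: load  L1 | P0:S(27), P1:O(27), P2:I, P3:I | bus: BusRd
[7] P3: store L1 := 36 | P0:I, P1:I, P2:I, P3:M(36) | bus: BusRdX,Flush
[8] P3: store L1 := 70 | P0:I, P1:I, P2:I, P3:M(70) | bus: none
[9] P2: store L2 := 11 | P0:I, P1:I, P2:M(11), P3:I | bus: BusRdX,Flush
[10] P0: store L1 := 26 | P0:M(26), P1:I, P2:I, P3:I | bus: BusRdX,Flush
[11] P2: store L1 := 84 | P0:I, P1:I, P2:M(84), P3:I | bus: BusRdX,Flush
[12] P2: load  L1 | P0:I, P1:I, P2:M(84), P3:I | bus: none
[13] P3: load  L1 | P0:I, P1:I, P2:O(84), P3:S(84) | bus: BusRd
[14] P0: load  L1 | P0:S(84), P1:I, P2:O(84), P3:S(84) | bus: BusRd
[15] P1: load  L2 | P0:I, P1:S(11), P2:O(11), P3:I | bus: BusRd
[16] P2: load  L1 | P0:S(84), P1:I, P2:O(84), P3:S(84) | bus: none
[17] P2: load  L1 | P0:S(84), P1:I, P2:O(84), P3:S(84) | bus: none
[18] P3: load  L1 | P0:S(84), P1:I, P2:O(84), P3:S(84) | bus: none
[19] P1: store L2 := 51 | P0:I, P1:M(51), P2:I, P3:I | bus: BusUpgr,Flush
[20] P3: load  L1 | P0:S(84), P1:I, P2:O(84), P3:S(84) | bus: none
[21] P2: store L1 := 87 | P0:I, P1:I, P2:M(87), P3:I | bus: BusUpgr
[22] P3: load  L2 | P0:I, P1:O(51), P2:I, P3:S(51) | bus: BusRd

bus = BusUpgr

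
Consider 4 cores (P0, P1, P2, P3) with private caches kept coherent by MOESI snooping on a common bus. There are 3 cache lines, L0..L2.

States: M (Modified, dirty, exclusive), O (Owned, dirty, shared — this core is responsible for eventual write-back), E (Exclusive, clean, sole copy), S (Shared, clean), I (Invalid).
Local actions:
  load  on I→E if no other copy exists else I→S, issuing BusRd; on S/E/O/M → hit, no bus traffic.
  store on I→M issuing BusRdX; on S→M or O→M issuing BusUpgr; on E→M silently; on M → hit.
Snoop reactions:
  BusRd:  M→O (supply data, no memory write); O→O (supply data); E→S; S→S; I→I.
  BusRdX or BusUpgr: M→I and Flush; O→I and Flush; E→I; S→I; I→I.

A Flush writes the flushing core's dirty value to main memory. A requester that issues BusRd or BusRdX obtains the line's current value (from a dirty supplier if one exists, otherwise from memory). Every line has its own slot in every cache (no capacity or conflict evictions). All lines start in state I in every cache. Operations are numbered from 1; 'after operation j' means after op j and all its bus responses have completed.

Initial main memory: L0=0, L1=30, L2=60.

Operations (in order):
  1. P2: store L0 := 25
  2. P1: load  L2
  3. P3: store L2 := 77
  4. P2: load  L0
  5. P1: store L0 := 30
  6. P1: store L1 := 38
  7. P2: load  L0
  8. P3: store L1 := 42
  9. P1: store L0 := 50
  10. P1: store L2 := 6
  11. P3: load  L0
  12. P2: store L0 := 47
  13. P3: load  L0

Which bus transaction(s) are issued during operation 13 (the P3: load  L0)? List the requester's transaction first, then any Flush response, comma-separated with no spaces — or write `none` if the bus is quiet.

bus = BusRd

[1] P2: store L0 := 25 | P0:I, P1:I, P2:M(25), P3:I | bus: BusRdX
[2] P1: load  L2 | P0:I, P1:E(60), P2:I, P3:I | bus: BusRd
[3] P3: store L2 := 77 | P0:I, P1:I, P2:I, P3:M(77) | bus: BusRdX
[4] P2: load  L0 | P0:I, P1:I, P2:M(25), P3:I | bus: none
[5] P1: store L0 := 30 | P0:I, P1:M(30), P2:I, P3:I | bus: BusRdX,Flush
[6] P1: store L1 := 38 | P0:I, P1:M(38), P2:I, P3:I | bus: BusRdX
[7] P2: load  L0 | P0:I, P1:O(30), P2:S(30), P3:I | bus: BusRd
[8] P3: store L1 := 42 | P0:I, P1:I, P2:I, P3:M(42) | bus: BusRdX,Flush
[9] P1: store L0 := 50 | P0:I, P1:M(50), P2:I, P3:I | bus: BusUpgr
[10] P1: store L2 := 6 | P0:I, P1:M(6), P2:I, P3:I | bus: BusRdX,Flush
[11] P3: load  L0 | P0:I, P1:O(50), P2:I, P3:S(50) | bus: BusRd
[12] P2: store L0 := 47 | P0:I, P1:I, P2:M(47), P3:I | bus: BusRdX,Flush
[13] P3: load  L0 | P0:I, P1:I, P2:O(47), P3:S(47) | bus: BusRd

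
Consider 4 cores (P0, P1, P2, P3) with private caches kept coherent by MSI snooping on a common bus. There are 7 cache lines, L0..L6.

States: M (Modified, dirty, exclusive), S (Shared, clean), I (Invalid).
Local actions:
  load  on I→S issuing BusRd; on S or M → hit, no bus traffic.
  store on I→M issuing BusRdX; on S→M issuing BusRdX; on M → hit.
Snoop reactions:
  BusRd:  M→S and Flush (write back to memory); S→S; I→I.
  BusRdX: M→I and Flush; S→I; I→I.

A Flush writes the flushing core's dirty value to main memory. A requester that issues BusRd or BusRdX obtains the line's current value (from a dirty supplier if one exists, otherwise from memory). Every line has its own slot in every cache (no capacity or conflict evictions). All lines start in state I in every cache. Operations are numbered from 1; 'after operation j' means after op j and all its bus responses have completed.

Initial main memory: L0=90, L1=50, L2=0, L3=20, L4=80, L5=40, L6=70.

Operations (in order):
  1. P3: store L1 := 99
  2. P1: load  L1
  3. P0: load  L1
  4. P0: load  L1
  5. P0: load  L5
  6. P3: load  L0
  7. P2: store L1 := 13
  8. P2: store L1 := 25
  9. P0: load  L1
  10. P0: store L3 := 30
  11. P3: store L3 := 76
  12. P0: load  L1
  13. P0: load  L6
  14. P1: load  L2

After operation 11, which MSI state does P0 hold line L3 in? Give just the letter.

[1] P3: store L1 := 99 | P0:I, P1:I, P2:I, P3:M(99) | bus: BusRdX
[2] P1: load  L1 | P0:I, P1:S(99), P2:I, P3:S(99) | bus: BusRd,Flush
[3] P0: load  L1 | P0:S(99), P1:S(99), P2:I, P3:S(99) | bus: BusRd
[4] P0: load  L1 | P0:S(99), P1:S(99), P2:I, P3:S(99) | bus: none
[5] P0: load  L5 | P0:S(40), P1:I, P2:I, P3:I | bus: BusRd
[6] P3: load  L0 | P0:I, P1:I, P2:I, P3:S(90) | bus: BusRd
[7] P2: store L1 := 13 | P0:I, P1:I, P2:M(13), P3:I | bus: BusRdX
[8] P2: store L1 := 25 | P0:I, P1:I, P2:M(25), P3:I | bus: none
[9] P0: load  L1 | P0:S(25), P1:I, P2:S(25), P3:I | bus: BusRd,Flush
[10] P0: store L3 := 30 | P0:M(30), P1:I, P2:I, P3:I | bus: BusRdX
[11] P3: store L3 := 76 | P0:I, P1:I, P2:I, P3:M(76) | bus: BusRdX,Flush
[12] P0: load  L1 | P0:S(25), P1:I, P2:S(25), P3:I | bus: none
[13] P0: load  L6 | P0:S(70), P1:I, P2:I, P3:I | bus: BusRd
[14] P1: load  L2 | P0:I, P1:S(0), P2:I, P3:I | bus: BusRd

state = I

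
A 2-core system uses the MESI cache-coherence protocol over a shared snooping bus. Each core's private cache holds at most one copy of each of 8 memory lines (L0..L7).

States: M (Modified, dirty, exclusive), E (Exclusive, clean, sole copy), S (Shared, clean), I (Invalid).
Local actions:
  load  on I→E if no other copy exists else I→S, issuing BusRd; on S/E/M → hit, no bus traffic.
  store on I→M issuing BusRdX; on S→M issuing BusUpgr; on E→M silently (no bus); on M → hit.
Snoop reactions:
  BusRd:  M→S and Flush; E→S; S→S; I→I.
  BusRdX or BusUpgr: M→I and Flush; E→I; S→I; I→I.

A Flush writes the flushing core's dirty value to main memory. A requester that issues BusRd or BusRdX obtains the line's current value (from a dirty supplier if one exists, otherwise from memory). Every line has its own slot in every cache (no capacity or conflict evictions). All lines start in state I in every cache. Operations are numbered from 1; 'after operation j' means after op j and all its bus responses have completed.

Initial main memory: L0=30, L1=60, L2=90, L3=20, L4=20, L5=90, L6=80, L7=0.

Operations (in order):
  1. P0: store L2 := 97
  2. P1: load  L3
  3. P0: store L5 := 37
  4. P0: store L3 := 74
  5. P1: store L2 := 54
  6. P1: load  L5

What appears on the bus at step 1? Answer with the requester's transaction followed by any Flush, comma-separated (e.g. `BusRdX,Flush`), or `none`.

bus = BusRdX

1. P0: store L2 := 97  bus=[BusRdX]  L2: P0=M P1=I  mem[L2]=90
2. P1: load  L3  bus=[BusRd]  L3: P0=I P1=E  mem[L3]=20
3. P0: store L5 := 37  bus=[BusRdX]  L5: P0=M P1=I  mem[L5]=90
4. P0: store L3 := 74  bus=[BusRdX]  L3: P0=M P1=I  mem[L3]=20
5. P1: store L2 := 54  bus=[BusRdX,Flush]  L2: P0=I P1=M  mem[L2]=97
6. P1: load  L5  bus=[BusRd,Flush]  L5: P0=S P1=S  mem[L5]=37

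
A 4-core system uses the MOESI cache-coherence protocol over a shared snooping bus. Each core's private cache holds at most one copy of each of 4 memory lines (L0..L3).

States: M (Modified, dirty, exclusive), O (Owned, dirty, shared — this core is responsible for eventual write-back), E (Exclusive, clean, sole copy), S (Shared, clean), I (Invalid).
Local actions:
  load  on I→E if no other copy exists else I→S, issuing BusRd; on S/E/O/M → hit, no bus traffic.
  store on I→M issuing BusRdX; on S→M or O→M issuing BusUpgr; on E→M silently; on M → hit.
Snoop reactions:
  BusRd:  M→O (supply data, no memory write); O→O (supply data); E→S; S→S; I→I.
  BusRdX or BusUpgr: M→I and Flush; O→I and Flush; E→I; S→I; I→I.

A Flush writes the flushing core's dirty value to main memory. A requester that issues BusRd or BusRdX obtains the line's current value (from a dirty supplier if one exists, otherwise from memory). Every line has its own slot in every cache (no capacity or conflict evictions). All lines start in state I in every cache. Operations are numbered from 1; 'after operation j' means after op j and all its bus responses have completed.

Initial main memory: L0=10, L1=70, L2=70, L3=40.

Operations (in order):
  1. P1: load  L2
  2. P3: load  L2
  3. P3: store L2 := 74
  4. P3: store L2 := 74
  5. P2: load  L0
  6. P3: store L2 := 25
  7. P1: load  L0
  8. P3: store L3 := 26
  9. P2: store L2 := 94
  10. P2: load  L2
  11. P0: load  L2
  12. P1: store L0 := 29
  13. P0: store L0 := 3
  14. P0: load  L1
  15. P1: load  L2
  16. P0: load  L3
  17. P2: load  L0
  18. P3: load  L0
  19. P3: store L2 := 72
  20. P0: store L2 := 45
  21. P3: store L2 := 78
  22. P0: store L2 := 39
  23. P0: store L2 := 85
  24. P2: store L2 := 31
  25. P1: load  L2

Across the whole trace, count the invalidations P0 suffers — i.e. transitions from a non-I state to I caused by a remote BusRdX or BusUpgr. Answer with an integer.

step 1: P1: load  L2  ⟶  IEII  (L2)  txn=BusRd  M[L2]=70
step 2: P3: load  L2  ⟶  ISIS  (L2)  txn=BusRd  M[L2]=70
step 3: P3: store L2 := 74  ⟶  IIIM  (L2)  txn=BusUpgr  M[L2]=70
step 4: P3: store L2 := 74  ⟶  IIIM  (L2)  txn=∅  M[L2]=70
step 5: P2: load  L0  ⟶  IIEI  (L0)  txn=BusRd  M[L0]=10
step 6: P3: store L2 := 25  ⟶  IIIM  (L2)  txn=∅  M[L2]=70
step 7: P1: load  L0  ⟶  ISSI  (L0)  txn=BusRd  M[L0]=10
step 8: P3: store L3 := 26  ⟶  IIIM  (L3)  txn=BusRdX  M[L3]=40
step 9: P2: store L2 := 94  ⟶  IIMI  (L2)  txn=BusRdX+Flush  M[L2]=25
step 10: P2: load  L2  ⟶  IIMI  (L2)  txn=∅  M[L2]=25
step 11: P0: load  L2  ⟶  SIOI  (L2)  txn=BusRd  M[L2]=25
step 12: P1: store L0 := 29  ⟶  IMII  (L0)  txn=BusUpgr  M[L0]=10
step 13: P0: store L0 := 3  ⟶  MIII  (L0)  txn=BusRdX+Flush  M[L0]=29
step 14: P0: load  L1  ⟶  EIII  (L1)  txn=BusRd  M[L1]=70
step 15: P1: load  L2  ⟶  SSOI  (L2)  txn=BusRd  M[L2]=25
step 16: P0: load  L3  ⟶  SIIO  (L3)  txn=BusRd  M[L3]=40
step 17: P2: load  L0  ⟶  OISI  (L0)  txn=BusRd  M[L0]=29
step 18: P3: load  L0  ⟶  OISS  (L0)  txn=BusRd  M[L0]=29
step 19: P3: store L2 := 72  ⟶  IIIM  (L2)  txn=BusRdX+Flush  M[L2]=94
step 20: P0: store L2 := 45  ⟶  MIII  (L2)  txn=BusRdX+Flush  M[L2]=72
step 21: P3: store L2 := 78  ⟶  IIIM  (L2)  txn=BusRdX+Flush  M[L2]=45
step 22: P0: store L2 := 39  ⟶  MIII  (L2)  txn=BusRdX+Flush  M[L2]=78
step 23: P0: store L2 := 85  ⟶  MIII  (L2)  txn=∅  M[L2]=78
step 24: P2: store L2 := 31  ⟶  IIMI  (L2)  txn=BusRdX+Flush  M[L2]=85
step 25: P1: load  L2  ⟶  ISOI  (L2)  txn=BusRd  M[L2]=85

invalidations = 3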